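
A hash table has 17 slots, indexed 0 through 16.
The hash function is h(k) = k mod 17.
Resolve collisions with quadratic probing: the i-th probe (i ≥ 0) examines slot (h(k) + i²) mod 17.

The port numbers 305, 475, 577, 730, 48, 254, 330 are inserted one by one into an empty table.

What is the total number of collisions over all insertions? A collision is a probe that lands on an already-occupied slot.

10

Insert 305: h=16, slot 16 empty => index 16.
Insert 475: h=16, slot 16 occupied => index 0.
Insert 577: h=16, slots 16,0 occupied => index 3.
Insert 730: h=16, slots 16,0,3 occupied => index 8.
Insert 48: h=14, slot 14 empty => index 14.
Insert 254: h=16, slots 16,0,3,8 occupied => index 15.
Insert 330: h=7, slot 7 empty => index 7.
Table: [475, _, _, 577, _, _, _, 330, 730, _, _, _, _, _, 48, 254, 305]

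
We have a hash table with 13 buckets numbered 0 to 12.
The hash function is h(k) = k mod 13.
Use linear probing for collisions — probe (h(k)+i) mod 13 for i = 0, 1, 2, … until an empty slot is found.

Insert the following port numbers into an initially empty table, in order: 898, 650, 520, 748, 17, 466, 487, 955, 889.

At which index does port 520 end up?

898: h=1 -> slot 1
650: h=0 -> slot 0
520: h=0, probe 0,1,2 -> slot 2
748: h=7 -> slot 7
17: h=4 -> slot 4
466: h=11 -> slot 11
487: h=6 -> slot 6
955: h=6, probe 6,7,8 -> slot 8
889: h=5 -> slot 5
Table: [650, 898, 520, ., 17, 889, 487, 748, 955, ., ., 466, .]

2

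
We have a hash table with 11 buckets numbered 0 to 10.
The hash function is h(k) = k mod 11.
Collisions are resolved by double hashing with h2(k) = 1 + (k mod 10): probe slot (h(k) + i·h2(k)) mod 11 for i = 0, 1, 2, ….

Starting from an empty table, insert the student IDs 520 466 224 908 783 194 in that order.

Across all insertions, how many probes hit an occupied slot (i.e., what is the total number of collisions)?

1

Insert 520: h=3, slot 3 empty -> index 3.
Insert 466: h=4, slot 4 empty -> index 4.
Insert 224: h=4, h2=5, slot 4 occupied -> index 9.
Insert 908: h=6, slot 6 empty -> index 6.
Insert 783: h=2, slot 2 empty -> index 2.
Insert 194: h=7, slot 7 empty -> index 7.
Table: [., ., 783, 520, 466, ., 908, 194, ., 224, .]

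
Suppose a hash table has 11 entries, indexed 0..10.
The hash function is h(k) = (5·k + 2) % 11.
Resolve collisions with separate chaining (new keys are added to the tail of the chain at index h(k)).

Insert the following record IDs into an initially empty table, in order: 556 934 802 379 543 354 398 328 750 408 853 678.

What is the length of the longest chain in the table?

Insert 556: h=10, bucket 10 empty -> new chain.
Insert 934: h=8, bucket 8 empty -> new chain.
Insert 802: h=8, bucket 8 nonempty -> append to chain.
Insert 379: h=5, bucket 5 empty -> new chain.
Insert 543: h=0, bucket 0 empty -> new chain.
Insert 354: h=1, bucket 1 empty -> new chain.
Insert 398: h=1, bucket 1 nonempty -> append to chain.
Insert 328: h=3, bucket 3 empty -> new chain.
Insert 750: h=1, bucket 1 nonempty -> append to chain.
Insert 408: h=7, bucket 7 empty -> new chain.
Insert 853: h=10, bucket 10 nonempty -> append to chain.
Insert 678: h=4, bucket 4 empty -> new chain.
Final buckets:
0: 543
1: 354 -> 398 -> 750
2: -
3: 328
4: 678
5: 379
6: -
7: 408
8: 934 -> 802
9: -
10: 556 -> 853

3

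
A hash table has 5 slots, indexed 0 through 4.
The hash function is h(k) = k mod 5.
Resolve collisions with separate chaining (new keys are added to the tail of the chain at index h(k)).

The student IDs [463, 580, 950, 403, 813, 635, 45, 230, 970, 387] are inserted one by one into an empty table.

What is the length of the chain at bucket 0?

Insert 463: h=3, bucket 3 empty → new chain.
Insert 580: h=0, bucket 0 empty → new chain.
Insert 950: h=0, bucket 0 nonempty → append to chain.
Insert 403: h=3, bucket 3 nonempty → append to chain.
Insert 813: h=3, bucket 3 nonempty → append to chain.
Insert 635: h=0, bucket 0 nonempty → append to chain.
Insert 45: h=0, bucket 0 nonempty → append to chain.
Insert 230: h=0, bucket 0 nonempty → append to chain.
Insert 970: h=0, bucket 0 nonempty → append to chain.
Insert 387: h=2, bucket 2 empty → new chain.
Final buckets:
0: 580 -> 950 -> 635 -> 45 -> 230 -> 970
1: _
2: 387
3: 463 -> 403 -> 813
4: _

6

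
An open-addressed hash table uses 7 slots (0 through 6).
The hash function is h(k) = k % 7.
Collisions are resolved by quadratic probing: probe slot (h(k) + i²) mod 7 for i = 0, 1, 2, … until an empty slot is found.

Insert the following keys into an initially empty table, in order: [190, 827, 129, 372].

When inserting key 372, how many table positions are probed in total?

190 hashes to 1; slot 1 is free -> place at 1.
827 hashes to 1; 1 taken -> place at 2.
129 hashes to 3; slot 3 is free -> place at 3.
372 hashes to 1; 1,2 taken -> place at 5.
Table: [∅, 190, 827, 129, ∅, 372, ∅]

3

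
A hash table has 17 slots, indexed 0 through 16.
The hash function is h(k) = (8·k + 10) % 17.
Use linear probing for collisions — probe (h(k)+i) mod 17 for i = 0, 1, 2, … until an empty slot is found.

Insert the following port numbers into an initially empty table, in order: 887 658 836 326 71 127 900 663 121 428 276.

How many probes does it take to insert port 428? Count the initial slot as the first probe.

887 hashes to 0; slot 0 is free → place at 0.
658 hashes to 4; slot 4 is free → place at 4.
836 hashes to 0; 0 taken → place at 1.
326 hashes to 0; 0,1 taken → place at 2.
71 hashes to 0; 0,1,2 taken → place at 3.
127 hashes to 6; slot 6 is free → place at 6.
900 hashes to 2; 2,3,4 taken → place at 5.
663 hashes to 10; slot 10 is free → place at 10.
121 hashes to 9; slot 9 is free → place at 9.
428 hashes to 0; 0,1,2,3,4,5,6 taken → place at 7.
276 hashes to 8; slot 8 is free → place at 8.
Table: [887, 836, 326, 71, 658, 900, 127, 428, 276, 121, 663, ∅, ∅, ∅, ∅, ∅, ∅]

8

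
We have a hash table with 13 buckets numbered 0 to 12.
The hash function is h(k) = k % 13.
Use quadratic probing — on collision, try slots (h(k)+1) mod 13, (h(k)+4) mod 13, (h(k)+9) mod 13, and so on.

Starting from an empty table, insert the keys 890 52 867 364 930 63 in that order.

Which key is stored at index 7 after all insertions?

890 hashes to 6; slot 6 is free -> place at 6.
52 hashes to 0; slot 0 is free -> place at 0.
867 hashes to 9; slot 9 is free -> place at 9.
364 hashes to 0; 0 taken -> place at 1.
930 hashes to 7; slot 7 is free -> place at 7.
63 hashes to 11; slot 11 is free -> place at 11.
Table: [52, 364, ., ., ., ., 890, 930, ., 867, ., 63, .]

930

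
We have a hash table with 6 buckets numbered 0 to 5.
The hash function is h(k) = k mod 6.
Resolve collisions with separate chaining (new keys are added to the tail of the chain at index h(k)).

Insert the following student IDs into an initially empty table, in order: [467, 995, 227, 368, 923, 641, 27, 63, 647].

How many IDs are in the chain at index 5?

6

Insert 467: h=5, bucket 5 empty -> new chain.
Insert 995: h=5, bucket 5 nonempty -> append to chain.
Insert 227: h=5, bucket 5 nonempty -> append to chain.
Insert 368: h=2, bucket 2 empty -> new chain.
Insert 923: h=5, bucket 5 nonempty -> append to chain.
Insert 641: h=5, bucket 5 nonempty -> append to chain.
Insert 27: h=3, bucket 3 empty -> new chain.
Insert 63: h=3, bucket 3 nonempty -> append to chain.
Insert 647: h=5, bucket 5 nonempty -> append to chain.
Final buckets:
0: —
1: —
2: 368
3: 27 -> 63
4: —
5: 467 -> 995 -> 227 -> 923 -> 641 -> 647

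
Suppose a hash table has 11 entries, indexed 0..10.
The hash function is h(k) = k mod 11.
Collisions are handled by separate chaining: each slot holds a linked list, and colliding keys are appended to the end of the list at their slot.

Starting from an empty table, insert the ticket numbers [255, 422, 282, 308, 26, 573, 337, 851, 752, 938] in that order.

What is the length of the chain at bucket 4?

4

Insert 255: h=2, bucket 2 empty -> new chain.
Insert 422: h=4, bucket 4 empty -> new chain.
Insert 282: h=7, bucket 7 empty -> new chain.
Insert 308: h=0, bucket 0 empty -> new chain.
Insert 26: h=4, bucket 4 nonempty -> append to chain.
Insert 573: h=1, bucket 1 empty -> new chain.
Insert 337: h=7, bucket 7 nonempty -> append to chain.
Insert 851: h=4, bucket 4 nonempty -> append to chain.
Insert 752: h=4, bucket 4 nonempty -> append to chain.
Insert 938: h=3, bucket 3 empty -> new chain.
Final buckets:
0: 308
1: 573
2: 255
3: 938
4: 422 -> 26 -> 851 -> 752
5: _
6: _
7: 282 -> 337
8: _
9: _
10: _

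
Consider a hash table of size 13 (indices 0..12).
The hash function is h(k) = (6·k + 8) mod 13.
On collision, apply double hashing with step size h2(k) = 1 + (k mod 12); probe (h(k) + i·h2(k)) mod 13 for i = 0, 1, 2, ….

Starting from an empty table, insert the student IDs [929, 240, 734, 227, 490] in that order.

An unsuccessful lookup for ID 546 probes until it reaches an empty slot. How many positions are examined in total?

929: h=5 => slot 5
240: h=5, h2=1, probe 5,6 => slot 6
734: h=5, h2=3, probe 5,8 => slot 8
227: h=5, h2=12, probe 5,4 => slot 4
490: h=10 => slot 10
Table: [., ., ., ., 227, 929, 240, ., 734, ., 490, ., .]
Lookup 546: h=8, h2=7, probe 8,2 → slot 2 empty, not found.

2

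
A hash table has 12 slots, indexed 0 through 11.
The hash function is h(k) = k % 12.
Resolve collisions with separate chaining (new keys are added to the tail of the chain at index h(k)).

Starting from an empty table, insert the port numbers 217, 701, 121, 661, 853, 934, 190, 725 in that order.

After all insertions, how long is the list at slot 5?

Insert 217: h=1, bucket 1 empty -> new chain.
Insert 701: h=5, bucket 5 empty -> new chain.
Insert 121: h=1, bucket 1 nonempty -> append to chain.
Insert 661: h=1, bucket 1 nonempty -> append to chain.
Insert 853: h=1, bucket 1 nonempty -> append to chain.
Insert 934: h=10, bucket 10 empty -> new chain.
Insert 190: h=10, bucket 10 nonempty -> append to chain.
Insert 725: h=5, bucket 5 nonempty -> append to chain.
Final buckets:
0: -
1: 217 -> 121 -> 661 -> 853
2: -
3: -
4: -
5: 701 -> 725
6: -
7: -
8: -
9: -
10: 934 -> 190
11: -

2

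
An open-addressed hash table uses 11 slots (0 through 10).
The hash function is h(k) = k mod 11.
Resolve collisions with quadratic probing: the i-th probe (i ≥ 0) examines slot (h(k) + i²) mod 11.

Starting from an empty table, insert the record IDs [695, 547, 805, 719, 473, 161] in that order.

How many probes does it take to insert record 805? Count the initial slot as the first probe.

2

695 hashes to 2; slot 2 is free -> place at 2.
547 hashes to 8; slot 8 is free -> place at 8.
805 hashes to 2; 2 taken -> place at 3.
719 hashes to 4; slot 4 is free -> place at 4.
473 hashes to 0; slot 0 is free -> place at 0.
161 hashes to 7; slot 7 is free -> place at 7.
Table: [473, ., 695, 805, 719, ., ., 161, 547, ., .]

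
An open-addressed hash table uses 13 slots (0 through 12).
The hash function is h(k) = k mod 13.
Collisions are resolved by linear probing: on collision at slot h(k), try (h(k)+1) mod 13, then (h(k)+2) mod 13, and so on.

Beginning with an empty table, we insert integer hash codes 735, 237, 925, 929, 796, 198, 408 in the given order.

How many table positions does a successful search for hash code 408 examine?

Insert 735: h=7, slot 7 empty => index 7.
Insert 237: h=3, slot 3 empty => index 3.
Insert 925: h=2, slot 2 empty => index 2.
Insert 929: h=6, slot 6 empty => index 6.
Insert 796: h=3, slot 3 occupied => index 4.
Insert 198: h=3, slots 3,4 occupied => index 5.
Insert 408: h=5, slots 5,6,7 occupied => index 8.
Table: [-, -, 925, 237, 796, 198, 929, 735, 408, -, -, -, -]
Lookup 408: h=5, probe 5,6,7,8 → found at 8.

4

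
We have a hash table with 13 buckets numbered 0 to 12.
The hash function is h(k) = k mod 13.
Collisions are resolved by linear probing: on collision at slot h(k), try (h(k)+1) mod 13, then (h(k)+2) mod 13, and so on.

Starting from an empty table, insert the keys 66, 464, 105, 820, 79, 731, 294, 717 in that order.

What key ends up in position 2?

Insert 66: h=1, slot 1 empty -> index 1.
Insert 464: h=9, slot 9 empty -> index 9.
Insert 105: h=1, slot 1 occupied -> index 2.
Insert 820: h=1, slots 1,2 occupied -> index 3.
Insert 79: h=1, slots 1,2,3 occupied -> index 4.
Insert 731: h=3, slots 3,4 occupied -> index 5.
Insert 294: h=8, slot 8 empty -> index 8.
Insert 717: h=2, slots 2,3,4,5 occupied -> index 6.
Table: [., 66, 105, 820, 79, 731, 717, ., 294, 464, ., ., .]

105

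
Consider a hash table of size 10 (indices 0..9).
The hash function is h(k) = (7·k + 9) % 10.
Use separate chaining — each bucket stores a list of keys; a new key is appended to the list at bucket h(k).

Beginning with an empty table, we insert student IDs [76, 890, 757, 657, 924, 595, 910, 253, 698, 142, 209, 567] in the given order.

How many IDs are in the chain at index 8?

3

76 → bucket 1
890 → bucket 9
757 → bucket 8
657 → bucket 8 (collision)
924 → bucket 7
595 → bucket 4
910 → bucket 9 (collision)
253 → bucket 0
698 → bucket 5
142 → bucket 3
209 → bucket 2
567 → bucket 8 (collision)
Final buckets:
0: 253
1: 76
2: 209
3: 142
4: 595
5: 698
6: —
7: 924
8: 757 -> 657 -> 567
9: 890 -> 910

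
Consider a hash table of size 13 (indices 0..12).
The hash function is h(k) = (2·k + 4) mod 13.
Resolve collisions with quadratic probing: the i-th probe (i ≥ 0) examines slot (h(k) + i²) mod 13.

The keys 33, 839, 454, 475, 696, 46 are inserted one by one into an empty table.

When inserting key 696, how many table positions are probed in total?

Insert 33: h=5, slot 5 empty -> index 5.
Insert 839: h=5, slot 5 occupied -> index 6.
Insert 454: h=2, slot 2 empty -> index 2.
Insert 475: h=5, slots 5,6 occupied -> index 9.
Insert 696: h=5, slots 5,6,9 occupied -> index 1.
Insert 46: h=5, slots 5,6,9,1 occupied -> index 8.
Table: [∅, 696, 454, ∅, ∅, 33, 839, ∅, 46, 475, ∅, ∅, ∅]

4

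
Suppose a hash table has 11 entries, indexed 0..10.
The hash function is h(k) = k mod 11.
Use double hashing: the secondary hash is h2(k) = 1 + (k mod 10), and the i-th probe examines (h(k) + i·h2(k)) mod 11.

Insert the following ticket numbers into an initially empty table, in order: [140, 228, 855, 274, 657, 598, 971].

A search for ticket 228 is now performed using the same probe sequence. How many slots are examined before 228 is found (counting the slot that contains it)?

140 hashes to 8; slot 8 is free => place at 8.
228 hashes to 8, h2=9; 8 taken => place at 6.
855 hashes to 8, h2=6; 8 taken => place at 3.
274 hashes to 10; slot 10 is free => place at 10.
657 hashes to 8, h2=8; 8 taken => place at 5.
598 hashes to 4; slot 4 is free => place at 4.
971 hashes to 3, h2=2; 3,5 taken => place at 7.
Table: [-, -, -, 855, 598, 657, 228, 971, 140, -, 274]
Lookup 228: h=8, h2=9, probe 8,6 → found at 6.

2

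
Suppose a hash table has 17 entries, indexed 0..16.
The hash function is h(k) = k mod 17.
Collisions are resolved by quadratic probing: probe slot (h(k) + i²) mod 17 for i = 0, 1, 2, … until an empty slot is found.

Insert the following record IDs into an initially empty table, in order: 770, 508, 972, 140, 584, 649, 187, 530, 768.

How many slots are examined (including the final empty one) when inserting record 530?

770: h=5 → slot 5
508: h=15 → slot 15
972: h=3 → slot 3
140: h=4 → slot 4
584: h=6 → slot 6
649: h=3, probe 3,4,7 → slot 7
187: h=0 → slot 0
530: h=3, probe 3,4,7,12 → slot 12
768: h=3, probe 3,4,7,12,2 → slot 2
Table: [187, _, 768, 972, 140, 770, 584, 649, _, _, _, _, 530, _, _, 508, _]

4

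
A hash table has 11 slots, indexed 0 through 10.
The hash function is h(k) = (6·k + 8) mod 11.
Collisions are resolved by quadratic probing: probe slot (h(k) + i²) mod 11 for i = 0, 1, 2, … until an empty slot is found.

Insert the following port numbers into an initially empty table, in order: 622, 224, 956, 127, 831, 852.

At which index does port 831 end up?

4

622: h=0 -> slot 0
224: h=10 -> slot 10
956: h=2 -> slot 2
127: h=0, probe 0,1 -> slot 1
831: h=0, probe 0,1,4 -> slot 4
852: h=5 -> slot 5
Table: [622, 127, 956, ., 831, 852, ., ., ., ., 224]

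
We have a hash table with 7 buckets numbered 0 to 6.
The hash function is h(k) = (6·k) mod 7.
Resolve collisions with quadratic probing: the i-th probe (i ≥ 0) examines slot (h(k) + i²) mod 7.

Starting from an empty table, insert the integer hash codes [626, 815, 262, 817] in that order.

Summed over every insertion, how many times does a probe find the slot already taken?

626: h=4 → slot 4
815: h=4, probe 4,5 → slot 5
262: h=4, probe 4,5,1 → slot 1
817: h=2 → slot 2
Table: [—, 262, 817, —, 626, 815, —]

3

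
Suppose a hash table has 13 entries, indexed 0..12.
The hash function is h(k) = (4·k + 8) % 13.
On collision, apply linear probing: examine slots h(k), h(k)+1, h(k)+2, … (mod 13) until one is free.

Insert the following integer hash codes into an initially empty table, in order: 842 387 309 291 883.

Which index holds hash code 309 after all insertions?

11

Insert 842: h=9, slot 9 empty -> index 9.
Insert 387: h=9, slot 9 occupied -> index 10.
Insert 309: h=9, slots 9,10 occupied -> index 11.
Insert 291: h=2, slot 2 empty -> index 2.
Insert 883: h=4, slot 4 empty -> index 4.
Table: [_, _, 291, _, 883, _, _, _, _, 842, 387, 309, _]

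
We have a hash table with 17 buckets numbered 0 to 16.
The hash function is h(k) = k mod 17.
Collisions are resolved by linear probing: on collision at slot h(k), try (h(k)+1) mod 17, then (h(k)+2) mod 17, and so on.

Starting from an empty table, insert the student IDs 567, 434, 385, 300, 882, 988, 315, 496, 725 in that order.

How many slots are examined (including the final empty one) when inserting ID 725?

Insert 567: h=6, slot 6 empty -> index 6.
Insert 434: h=9, slot 9 empty -> index 9.
Insert 385: h=11, slot 11 empty -> index 11.
Insert 300: h=11, slot 11 occupied -> index 12.
Insert 882: h=15, slot 15 empty -> index 15.
Insert 988: h=2, slot 2 empty -> index 2.
Insert 315: h=9, slot 9 occupied -> index 10.
Insert 496: h=3, slot 3 empty -> index 3.
Insert 725: h=11, slots 11,12 occupied -> index 13.
Table: [—, —, 988, 496, —, —, 567, —, —, 434, 315, 385, 300, 725, —, 882, —]

3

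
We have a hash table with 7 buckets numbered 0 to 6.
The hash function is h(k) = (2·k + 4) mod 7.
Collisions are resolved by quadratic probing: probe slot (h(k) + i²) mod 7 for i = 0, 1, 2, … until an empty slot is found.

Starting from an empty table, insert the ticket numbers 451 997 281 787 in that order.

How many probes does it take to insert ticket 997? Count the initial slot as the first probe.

2

451 hashes to 3; slot 3 is free => place at 3.
997 hashes to 3; 3 taken => place at 4.
281 hashes to 6; slot 6 is free => place at 6.
787 hashes to 3; 3,4 taken => place at 0.
Table: [787, -, -, 451, 997, -, 281]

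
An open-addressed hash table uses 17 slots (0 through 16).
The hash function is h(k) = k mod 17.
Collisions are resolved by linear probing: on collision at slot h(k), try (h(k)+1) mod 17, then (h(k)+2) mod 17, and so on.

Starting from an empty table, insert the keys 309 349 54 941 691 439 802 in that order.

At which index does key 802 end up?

309 hashes to 3; slot 3 is free -> place at 3.
349 hashes to 9; slot 9 is free -> place at 9.
54 hashes to 3; 3 taken -> place at 4.
941 hashes to 6; slot 6 is free -> place at 6.
691 hashes to 11; slot 11 is free -> place at 11.
439 hashes to 14; slot 14 is free -> place at 14.
802 hashes to 3; 3,4 taken -> place at 5.
Table: [_, _, _, 309, 54, 802, 941, _, _, 349, _, 691, _, _, 439, _, _]

5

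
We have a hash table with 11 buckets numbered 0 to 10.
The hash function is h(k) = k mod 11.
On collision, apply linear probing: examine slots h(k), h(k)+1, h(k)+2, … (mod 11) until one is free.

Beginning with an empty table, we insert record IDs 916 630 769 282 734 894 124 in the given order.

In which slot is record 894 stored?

5

Insert 916: h=3, slot 3 empty -> index 3.
Insert 630: h=3, slot 3 occupied -> index 4.
Insert 769: h=10, slot 10 empty -> index 10.
Insert 282: h=7, slot 7 empty -> index 7.
Insert 734: h=8, slot 8 empty -> index 8.
Insert 894: h=3, slots 3,4 occupied -> index 5.
Insert 124: h=3, slots 3,4,5 occupied -> index 6.
Table: [∅, ∅, ∅, 916, 630, 894, 124, 282, 734, ∅, 769]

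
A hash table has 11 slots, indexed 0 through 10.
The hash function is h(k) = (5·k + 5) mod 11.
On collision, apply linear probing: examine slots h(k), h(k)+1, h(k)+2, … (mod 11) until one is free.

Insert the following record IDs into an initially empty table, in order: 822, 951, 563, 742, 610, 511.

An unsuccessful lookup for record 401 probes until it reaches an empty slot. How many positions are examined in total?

6

822 hashes to 1; slot 1 is free => place at 1.
951 hashes to 8; slot 8 is free => place at 8.
563 hashes to 4; slot 4 is free => place at 4.
742 hashes to 8; 8 taken => place at 9.
610 hashes to 8; 8,9 taken => place at 10.
511 hashes to 8; 8,9,10 taken => place at 0.
Table: [511, 822, -, -, 563, -, -, -, 951, 742, 610]
Lookup 401: h=8, probe 8,9,10,0,1,2 → slot 2 empty, not found.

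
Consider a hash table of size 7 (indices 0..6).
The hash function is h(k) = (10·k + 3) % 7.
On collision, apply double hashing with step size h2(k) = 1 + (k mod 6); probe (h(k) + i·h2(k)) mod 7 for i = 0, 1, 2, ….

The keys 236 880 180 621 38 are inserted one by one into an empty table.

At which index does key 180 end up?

236: h=4 → slot 4
880: h=4, h2=5, probe 4,2 → slot 2
180: h=4, h2=1, probe 4,5 → slot 5
621: h=4, h2=4, probe 4,1 → slot 1
38: h=5, h2=3, probe 5,1,4,0 → slot 0
Table: [38, 621, 880, —, 236, 180, —]

5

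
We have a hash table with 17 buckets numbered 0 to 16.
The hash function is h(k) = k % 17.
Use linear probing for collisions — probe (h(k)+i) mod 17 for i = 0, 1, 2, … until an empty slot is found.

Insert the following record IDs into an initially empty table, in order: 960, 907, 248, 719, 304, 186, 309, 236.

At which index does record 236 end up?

0

960: h=8 -> slot 8
907: h=6 -> slot 6
248: h=10 -> slot 10
719: h=5 -> slot 5
304: h=15 -> slot 15
186: h=16 -> slot 16
309: h=3 -> slot 3
236: h=15, probe 15,16,0 -> slot 0
Table: [236, ∅, ∅, 309, ∅, 719, 907, ∅, 960, ∅, 248, ∅, ∅, ∅, ∅, 304, 186]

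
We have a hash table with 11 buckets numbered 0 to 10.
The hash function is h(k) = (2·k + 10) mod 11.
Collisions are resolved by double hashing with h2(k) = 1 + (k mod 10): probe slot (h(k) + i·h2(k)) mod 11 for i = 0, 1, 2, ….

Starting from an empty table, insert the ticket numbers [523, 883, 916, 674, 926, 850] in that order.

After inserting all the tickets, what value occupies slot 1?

523 hashes to 0; slot 0 is free → place at 0.
883 hashes to 5; slot 5 is free → place at 5.
916 hashes to 5, h2=7; 5 taken → place at 1.
674 hashes to 5, h2=5; 5 taken → place at 10.
926 hashes to 3; slot 3 is free → place at 3.
850 hashes to 5, h2=1; 5 taken → place at 6.
Table: [523, 916, _, 926, _, 883, 850, _, _, _, 674]

916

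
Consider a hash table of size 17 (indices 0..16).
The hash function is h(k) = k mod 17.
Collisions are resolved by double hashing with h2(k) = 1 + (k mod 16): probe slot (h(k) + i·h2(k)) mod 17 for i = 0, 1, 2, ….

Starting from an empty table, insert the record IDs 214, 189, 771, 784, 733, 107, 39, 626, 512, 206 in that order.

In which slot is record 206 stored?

214: h=10 -> slot 10
189: h=2 -> slot 2
771: h=6 -> slot 6
784: h=2, h2=1, probe 2,3 -> slot 3
733: h=2, h2=14, probe 2,16 -> slot 16
107: h=5 -> slot 5
39: h=5, h2=8, probe 5,13 -> slot 13
626: h=14 -> slot 14
512: h=2, h2=1, probe 2,3,4 -> slot 4
206: h=2, h2=15, probe 2,0 -> slot 0
Table: [206, ∅, 189, 784, 512, 107, 771, ∅, ∅, ∅, 214, ∅, ∅, 39, 626, ∅, 733]

0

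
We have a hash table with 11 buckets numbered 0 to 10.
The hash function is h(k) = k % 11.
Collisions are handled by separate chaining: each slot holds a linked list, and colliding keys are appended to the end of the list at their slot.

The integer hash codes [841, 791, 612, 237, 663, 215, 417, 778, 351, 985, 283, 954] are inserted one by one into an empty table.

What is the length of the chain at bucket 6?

3

841 → bucket 5
791 → bucket 10
612 → bucket 7
237 → bucket 6
663 → bucket 3
215 → bucket 6 (collision)
417 → bucket 10 (collision)
778 → bucket 8
351 → bucket 10 (collision)
985 → bucket 6 (collision)
283 → bucket 8 (collision)
954 → bucket 8 (collision)
Final buckets:
0: -
1: -
2: -
3: 663
4: -
5: 841
6: 237 -> 215 -> 985
7: 612
8: 778 -> 283 -> 954
9: -
10: 791 -> 417 -> 351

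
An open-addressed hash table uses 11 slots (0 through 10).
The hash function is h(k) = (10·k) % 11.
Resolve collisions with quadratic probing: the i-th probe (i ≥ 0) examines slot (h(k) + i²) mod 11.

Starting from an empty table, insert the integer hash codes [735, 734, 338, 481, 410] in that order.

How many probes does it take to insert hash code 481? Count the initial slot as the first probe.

3

735: h=2 → slot 2
734: h=3 → slot 3
338: h=3, probe 3,4 → slot 4
481: h=3, probe 3,4,7 → slot 7
410: h=8 → slot 8
Table: [_, _, 735, 734, 338, _, _, 481, 410, _, _]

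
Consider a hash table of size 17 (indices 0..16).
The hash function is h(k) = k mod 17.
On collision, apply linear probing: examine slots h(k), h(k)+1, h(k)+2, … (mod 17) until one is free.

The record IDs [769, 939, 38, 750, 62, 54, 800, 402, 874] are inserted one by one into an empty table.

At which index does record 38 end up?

Insert 769: h=4, slot 4 empty => index 4.
Insert 939: h=4, slot 4 occupied => index 5.
Insert 38: h=4, slots 4,5 occupied => index 6.
Insert 750: h=2, slot 2 empty => index 2.
Insert 62: h=11, slot 11 empty => index 11.
Insert 54: h=3, slot 3 empty => index 3.
Insert 800: h=1, slot 1 empty => index 1.
Insert 402: h=11, slot 11 occupied => index 12.
Insert 874: h=7, slot 7 empty => index 7.
Table: [—, 800, 750, 54, 769, 939, 38, 874, —, —, —, 62, 402, —, —, —, —]

6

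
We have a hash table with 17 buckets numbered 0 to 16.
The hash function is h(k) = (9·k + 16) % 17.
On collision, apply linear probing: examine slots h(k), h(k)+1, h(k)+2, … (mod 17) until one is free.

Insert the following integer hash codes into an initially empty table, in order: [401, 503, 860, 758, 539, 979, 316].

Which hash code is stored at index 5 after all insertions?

Insert 401: h=4, slot 4 empty -> index 4.
Insert 503: h=4, slot 4 occupied -> index 5.
Insert 860: h=4, slots 4,5 occupied -> index 6.
Insert 758: h=4, slots 4,5,6 occupied -> index 7.
Insert 539: h=5, slots 5,6,7 occupied -> index 8.
Insert 979: h=4, slots 4,5,6,7,8 occupied -> index 9.
Insert 316: h=4, slots 4,5,6,7,8,9 occupied -> index 10.
Table: [-, -, -, -, 401, 503, 860, 758, 539, 979, 316, -, -, -, -, -, -]

503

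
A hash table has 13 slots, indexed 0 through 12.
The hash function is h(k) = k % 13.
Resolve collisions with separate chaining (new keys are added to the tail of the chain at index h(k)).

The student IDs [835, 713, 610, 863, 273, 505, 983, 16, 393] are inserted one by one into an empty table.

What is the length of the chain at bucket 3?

Insert 835: h=3, bucket 3 empty → new chain.
Insert 713: h=11, bucket 11 empty → new chain.
Insert 610: h=12, bucket 12 empty → new chain.
Insert 863: h=5, bucket 5 empty → new chain.
Insert 273: h=0, bucket 0 empty → new chain.
Insert 505: h=11, bucket 11 nonempty → append to chain.
Insert 983: h=8, bucket 8 empty → new chain.
Insert 16: h=3, bucket 3 nonempty → append to chain.
Insert 393: h=3, bucket 3 nonempty → append to chain.
Final buckets:
0: 273
1: —
2: —
3: 835 -> 16 -> 393
4: —
5: 863
6: —
7: —
8: 983
9: —
10: —
11: 713 -> 505
12: 610

3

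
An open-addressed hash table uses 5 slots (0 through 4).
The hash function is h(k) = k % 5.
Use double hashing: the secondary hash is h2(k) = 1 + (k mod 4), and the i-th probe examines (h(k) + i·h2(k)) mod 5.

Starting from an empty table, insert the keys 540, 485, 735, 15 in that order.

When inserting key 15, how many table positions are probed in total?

3

Insert 540: h=0, slot 0 empty → index 0.
Insert 485: h=0, h2=2, slot 0 occupied → index 2.
Insert 735: h=0, h2=4, slot 0 occupied → index 4.
Insert 15: h=0, h2=4, slots 0,4 occupied → index 3.
Table: [540, ∅, 485, 15, 735]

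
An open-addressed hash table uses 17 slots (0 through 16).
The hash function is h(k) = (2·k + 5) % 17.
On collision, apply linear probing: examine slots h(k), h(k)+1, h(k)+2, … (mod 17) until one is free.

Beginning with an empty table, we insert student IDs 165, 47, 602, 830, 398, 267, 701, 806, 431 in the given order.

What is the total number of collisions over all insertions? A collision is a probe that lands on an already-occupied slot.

6

165: h=12 => slot 12
47: h=14 => slot 14
602: h=2 => slot 2
830: h=16 => slot 16
398: h=2, probe 2,3 => slot 3
267: h=12, probe 12,13 => slot 13
701: h=13, probe 13,14,15 => slot 15
806: h=2, probe 2,3,4 => slot 4
431: h=0 => slot 0
Table: [431, —, 602, 398, 806, —, —, —, —, —, —, —, 165, 267, 47, 701, 830]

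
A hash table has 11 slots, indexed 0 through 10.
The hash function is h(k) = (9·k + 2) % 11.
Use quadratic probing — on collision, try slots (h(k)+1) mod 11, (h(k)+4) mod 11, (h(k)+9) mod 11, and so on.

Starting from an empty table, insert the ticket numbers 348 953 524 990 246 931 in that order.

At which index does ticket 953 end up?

Insert 348: h=10, slot 10 empty => index 10.
Insert 953: h=10, slot 10 occupied => index 0.
Insert 524: h=10, slots 10,0 occupied => index 3.
Insert 990: h=2, slot 2 empty => index 2.
Insert 246: h=5, slot 5 empty => index 5.
Insert 931: h=10, slots 10,0,3 occupied => index 8.
Table: [953, -, 990, 524, -, 246, -, -, 931, -, 348]

0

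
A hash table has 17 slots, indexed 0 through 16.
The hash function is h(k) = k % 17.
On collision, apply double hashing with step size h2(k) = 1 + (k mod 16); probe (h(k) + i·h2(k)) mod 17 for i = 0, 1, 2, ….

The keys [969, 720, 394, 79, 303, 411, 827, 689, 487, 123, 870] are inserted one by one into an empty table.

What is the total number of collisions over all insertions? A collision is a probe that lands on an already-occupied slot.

5

Insert 969: h=0, slot 0 empty => index 0.
Insert 720: h=6, slot 6 empty => index 6.
Insert 394: h=3, slot 3 empty => index 3.
Insert 79: h=11, slot 11 empty => index 11.
Insert 303: h=14, slot 14 empty => index 14.
Insert 411: h=3, h2=12, slot 3 occupied => index 15.
Insert 827: h=11, h2=12, slots 11,6 occupied => index 1.
Insert 689: h=9, slot 9 empty => index 9.
Insert 487: h=11, h2=8, slot 11 occupied => index 2.
Insert 123: h=4, slot 4 empty => index 4.
Insert 870: h=3, h2=7, slot 3 occupied => index 10.
Table: [969, 827, 487, 394, 123, _, 720, _, _, 689, 870, 79, _, _, 303, 411, _]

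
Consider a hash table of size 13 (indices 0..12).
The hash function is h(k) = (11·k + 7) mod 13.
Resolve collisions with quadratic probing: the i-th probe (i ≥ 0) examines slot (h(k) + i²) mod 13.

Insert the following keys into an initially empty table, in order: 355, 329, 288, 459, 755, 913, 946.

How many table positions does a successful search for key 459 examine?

4

355 hashes to 12; slot 12 is free => place at 12.
329 hashes to 12; 12 taken => place at 0.
288 hashes to 3; slot 3 is free => place at 3.
459 hashes to 12; 12,0,3 taken => place at 8.
755 hashes to 5; slot 5 is free => place at 5.
913 hashes to 1; slot 1 is free => place at 1.
946 hashes to 0; 0,1 taken => place at 4.
Table: [329, 913, ∅, 288, 946, 755, ∅, ∅, 459, ∅, ∅, ∅, 355]
Lookup 459: h=12, probe 12,0,3,8 → found at 8.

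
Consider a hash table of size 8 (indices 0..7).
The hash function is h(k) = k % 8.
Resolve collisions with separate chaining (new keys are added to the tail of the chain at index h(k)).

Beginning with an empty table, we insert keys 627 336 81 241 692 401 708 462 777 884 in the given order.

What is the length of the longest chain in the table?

4

Insert 627: h=3, bucket 3 empty → new chain.
Insert 336: h=0, bucket 0 empty → new chain.
Insert 81: h=1, bucket 1 empty → new chain.
Insert 241: h=1, bucket 1 nonempty → append to chain.
Insert 692: h=4, bucket 4 empty → new chain.
Insert 401: h=1, bucket 1 nonempty → append to chain.
Insert 708: h=4, bucket 4 nonempty → append to chain.
Insert 462: h=6, bucket 6 empty → new chain.
Insert 777: h=1, bucket 1 nonempty → append to chain.
Insert 884: h=4, bucket 4 nonempty → append to chain.
Final buckets:
0: 336
1: 81 -> 241 -> 401 -> 777
2: —
3: 627
4: 692 -> 708 -> 884
5: —
6: 462
7: —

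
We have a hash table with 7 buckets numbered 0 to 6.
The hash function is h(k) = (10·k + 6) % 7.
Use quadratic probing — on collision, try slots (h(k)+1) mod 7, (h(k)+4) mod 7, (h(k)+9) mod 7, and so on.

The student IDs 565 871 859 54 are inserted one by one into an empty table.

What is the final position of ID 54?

565 hashes to 0; slot 0 is free => place at 0.
871 hashes to 1; slot 1 is free => place at 1.
859 hashes to 0; 0,1 taken => place at 4.
54 hashes to 0; 0,1,4 taken => place at 2.
Table: [565, 871, 54, —, 859, —, —]

2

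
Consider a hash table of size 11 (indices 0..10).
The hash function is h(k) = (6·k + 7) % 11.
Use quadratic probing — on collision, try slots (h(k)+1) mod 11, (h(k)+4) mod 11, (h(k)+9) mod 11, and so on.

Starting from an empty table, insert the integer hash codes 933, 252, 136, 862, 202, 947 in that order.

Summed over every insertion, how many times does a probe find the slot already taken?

4

933: h=6 => slot 6
252: h=1 => slot 1
136: h=9 => slot 9
862: h=9, probe 9,10 => slot 10
202: h=9, probe 9,10,2 => slot 2
947: h=2, probe 2,3 => slot 3
Table: [∅, 252, 202, 947, ∅, ∅, 933, ∅, ∅, 136, 862]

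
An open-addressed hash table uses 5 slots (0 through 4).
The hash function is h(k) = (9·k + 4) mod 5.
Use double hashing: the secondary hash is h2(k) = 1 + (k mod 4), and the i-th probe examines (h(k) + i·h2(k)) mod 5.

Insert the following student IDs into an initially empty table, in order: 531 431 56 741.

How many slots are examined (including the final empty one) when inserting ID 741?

2

531 hashes to 3; slot 3 is free -> place at 3.
431 hashes to 3, h2=4; 3 taken -> place at 2.
56 hashes to 3, h2=1; 3 taken -> place at 4.
741 hashes to 3, h2=2; 3 taken -> place at 0.
Table: [741, _, 431, 531, 56]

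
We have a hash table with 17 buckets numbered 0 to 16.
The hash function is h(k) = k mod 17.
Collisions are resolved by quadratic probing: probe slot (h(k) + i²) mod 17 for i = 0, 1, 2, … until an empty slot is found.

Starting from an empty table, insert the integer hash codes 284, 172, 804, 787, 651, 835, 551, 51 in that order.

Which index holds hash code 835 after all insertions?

284 hashes to 12; slot 12 is free → place at 12.
172 hashes to 2; slot 2 is free → place at 2.
804 hashes to 5; slot 5 is free → place at 5.
787 hashes to 5; 5 taken → place at 6.
651 hashes to 5; 5,6 taken → place at 9.
835 hashes to 2; 2 taken → place at 3.
551 hashes to 7; slot 7 is free → place at 7.
51 hashes to 0; slot 0 is free → place at 0.
Table: [51, _, 172, 835, _, 804, 787, 551, _, 651, _, _, 284, _, _, _, _]

3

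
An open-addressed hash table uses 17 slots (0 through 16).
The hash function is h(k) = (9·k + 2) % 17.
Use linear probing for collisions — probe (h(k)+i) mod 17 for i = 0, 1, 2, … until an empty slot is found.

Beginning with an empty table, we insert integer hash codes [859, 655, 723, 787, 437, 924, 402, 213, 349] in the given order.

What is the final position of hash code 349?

3

859 hashes to 15; slot 15 is free -> place at 15.
655 hashes to 15; 15 taken -> place at 16.
723 hashes to 15; 15,16 taken -> place at 0.
787 hashes to 13; slot 13 is free -> place at 13.
437 hashes to 8; slot 8 is free -> place at 8.
924 hashes to 5; slot 5 is free -> place at 5.
402 hashes to 16; 16,0 taken -> place at 1.
213 hashes to 15; 15,16,0,1 taken -> place at 2.
349 hashes to 15; 15,16,0,1,2 taken -> place at 3.
Table: [723, 402, 213, 349, ∅, 924, ∅, ∅, 437, ∅, ∅, ∅, ∅, 787, ∅, 859, 655]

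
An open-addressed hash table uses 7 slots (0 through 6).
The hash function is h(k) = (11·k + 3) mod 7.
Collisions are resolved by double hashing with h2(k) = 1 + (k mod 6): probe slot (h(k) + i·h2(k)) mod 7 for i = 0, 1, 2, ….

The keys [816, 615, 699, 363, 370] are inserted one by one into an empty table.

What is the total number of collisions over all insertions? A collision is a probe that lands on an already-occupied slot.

Insert 816: h=5, slot 5 empty → index 5.
Insert 615: h=6, slot 6 empty → index 6.
Insert 699: h=6, h2=4, slot 6 occupied → index 3.
Insert 363: h=6, h2=4, slots 6,3 occupied → index 0.
Insert 370: h=6, h2=5, slot 6 occupied → index 4.
Table: [363, ∅, ∅, 699, 370, 816, 615]

4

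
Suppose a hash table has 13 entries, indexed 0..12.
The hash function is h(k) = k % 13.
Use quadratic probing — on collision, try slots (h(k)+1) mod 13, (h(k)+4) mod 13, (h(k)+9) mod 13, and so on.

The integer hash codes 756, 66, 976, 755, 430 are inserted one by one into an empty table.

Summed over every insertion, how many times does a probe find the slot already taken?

756: h=2 => slot 2
66: h=1 => slot 1
976: h=1, probe 1,2,5 => slot 5
755: h=1, probe 1,2,5,10 => slot 10
430: h=1, probe 1,2,5,10,4 => slot 4
Table: [-, 66, 756, -, 430, 976, -, -, -, -, 755, -, -]

9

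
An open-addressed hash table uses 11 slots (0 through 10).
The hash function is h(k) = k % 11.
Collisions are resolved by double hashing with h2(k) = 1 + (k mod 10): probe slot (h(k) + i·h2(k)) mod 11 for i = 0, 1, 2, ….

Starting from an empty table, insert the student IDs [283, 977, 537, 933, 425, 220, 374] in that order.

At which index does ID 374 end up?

Insert 283: h=8, slot 8 empty -> index 8.
Insert 977: h=9, slot 9 empty -> index 9.
Insert 537: h=9, h2=8, slot 9 occupied -> index 6.
Insert 933: h=9, h2=4, slot 9 occupied -> index 2.
Insert 425: h=7, slot 7 empty -> index 7.
Insert 220: h=0, slot 0 empty -> index 0.
Insert 374: h=0, h2=5, slot 0 occupied -> index 5.
Table: [220, ., 933, ., ., 374, 537, 425, 283, 977, .]

5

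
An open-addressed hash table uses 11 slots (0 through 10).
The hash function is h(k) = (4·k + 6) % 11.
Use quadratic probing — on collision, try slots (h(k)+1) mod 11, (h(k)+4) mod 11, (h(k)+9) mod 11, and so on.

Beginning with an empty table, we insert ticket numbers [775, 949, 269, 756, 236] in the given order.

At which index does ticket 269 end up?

5

Insert 775: h=4, slot 4 empty → index 4.
Insert 949: h=7, slot 7 empty → index 7.
Insert 269: h=4, slot 4 occupied → index 5.
Insert 756: h=5, slot 5 occupied → index 6.
Insert 236: h=4, slots 4,5 occupied → index 8.
Table: [-, -, -, -, 775, 269, 756, 949, 236, -, -]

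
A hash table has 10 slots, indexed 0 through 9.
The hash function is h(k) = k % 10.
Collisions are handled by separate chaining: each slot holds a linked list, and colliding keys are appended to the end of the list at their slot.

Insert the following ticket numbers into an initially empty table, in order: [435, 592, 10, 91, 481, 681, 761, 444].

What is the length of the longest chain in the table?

435 → bucket 5
592 → bucket 2
10 → bucket 0
91 → bucket 1
481 → bucket 1 (collision)
681 → bucket 1 (collision)
761 → bucket 1 (collision)
444 → bucket 4
Final buckets:
0: 10
1: 91 -> 481 -> 681 -> 761
2: 592
3: _
4: 444
5: 435
6: _
7: _
8: _
9: _

4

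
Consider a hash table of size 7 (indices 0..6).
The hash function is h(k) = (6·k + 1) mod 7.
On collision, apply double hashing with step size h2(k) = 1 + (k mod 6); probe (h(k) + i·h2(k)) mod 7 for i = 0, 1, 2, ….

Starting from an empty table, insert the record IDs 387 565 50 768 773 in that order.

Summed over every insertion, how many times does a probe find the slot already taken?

1

387 hashes to 6; slot 6 is free => place at 6.
565 hashes to 3; slot 3 is free => place at 3.
50 hashes to 0; slot 0 is free => place at 0.
768 hashes to 3, h2=1; 3 taken => place at 4.
773 hashes to 5; slot 5 is free => place at 5.
Table: [50, _, _, 565, 768, 773, 387]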